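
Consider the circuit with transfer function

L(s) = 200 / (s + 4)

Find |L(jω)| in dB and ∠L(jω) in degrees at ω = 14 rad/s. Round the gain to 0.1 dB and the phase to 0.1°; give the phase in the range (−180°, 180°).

Substitute s = j14:
Numerator: 200 = 200 + j0
Denominator: (j14) + 4 = 4 + j14
|N| = √(200² + 0²) ≈ 200, ∠N ≈ 0.00°
|D| = √(4² + 14²) ≈ 14.56, ∠D ≈ 74.05°
|L| = 200 / 14.56 ≈ 13.736
Gain = 20 log₁₀(13.736) ≈ 22.76 dB
∠L = 0.00° − 74.05° = -74.05°

22.8 dB, -74.1°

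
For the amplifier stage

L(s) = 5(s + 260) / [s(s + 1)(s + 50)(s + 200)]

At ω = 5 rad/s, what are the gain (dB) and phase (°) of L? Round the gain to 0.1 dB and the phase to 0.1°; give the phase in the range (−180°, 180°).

At s = jω = j5:
zero (s+260): 260 + j5 → |·| = √(260²+5²) = √67625 ≈ 260.05, ∠ = arctan(5/260) ≈ 1.10°
pole (s+1): 1 + j5 → |·| = √(1²+5²) = √26 ≈ 5.099, ∠ = arctan(5/1) ≈ 78.69°
pole (s+50): 50 + j5 → |·| = √(50²+5²) = √2525 ≈ 50.249, ∠ = arctan(5/50) ≈ 5.71°
pole (s+200): 200 + j5 → |·| = √(200²+5²) = √40025 ≈ 200.06, ∠ = arctan(5/200) ≈ 1.43°
pole at origin: |s| = 5, ∠ = 90.00° (in denominator)
|L| = 5 · 260.05 / 2.563e+05 ≈ 0.0050732
Gain = 20 log₁₀(0.0050732) ≈ -45.89 dB
∠L = 1.10° − 175.83° = -174.73°

-45.9 dB, -174.7°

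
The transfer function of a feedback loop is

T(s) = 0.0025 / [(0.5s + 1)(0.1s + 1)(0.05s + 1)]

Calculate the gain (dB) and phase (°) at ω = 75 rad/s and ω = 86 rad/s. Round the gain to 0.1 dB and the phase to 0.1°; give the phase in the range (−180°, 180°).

ω = 75: -112.9 dB, 114.1°; ω = 86: -116.4 dB, 111.1°

At ω = 75 rad/s:
pole (1 + j75·0.5) = 1 + j37.5 → |·| ≈ 37.513, ∠ ≈ 88.47°
pole (1 + j75·0.1) = 1 + j7.5 → |·| ≈ 7.5664, ∠ ≈ 82.41°
pole (1 + j75·0.05) = 1 + j3.75 → |·| ≈ 3.881, ∠ ≈ 75.07°
|T| = 0.0025 · 1 / (37.513 · 7.5664 · 3.881) ≈ 2.2695e-06
Gain = 20 log₁₀(2.2695e-06) ≈ -112.88 dB
∠T = (0°) − (88.47° + 82.41° + 75.07°) = -245.95° ≡ 114.05° (principal value)

At ω = 86 rad/s:
pole (1 + j86·0.5) = 1 + j43 → |·| ≈ 43.012, ∠ ≈ 88.67°
pole (1 + j86·0.1) = 1 + j8.6 → |·| ≈ 8.6579, ∠ ≈ 83.37°
pole (1 + j86·0.05) = 1 + j4.3 → |·| ≈ 4.4147, ∠ ≈ 76.91°
|T| = 0.0025 · 1 / (43.012 · 8.6579 · 4.4147) ≈ 1.5207e-06
Gain = 20 log₁₀(1.5207e-06) ≈ -116.36 dB
∠T = (0°) − (88.67° + 83.37° + 76.91°) = -248.95° ≡ 111.05° (principal value)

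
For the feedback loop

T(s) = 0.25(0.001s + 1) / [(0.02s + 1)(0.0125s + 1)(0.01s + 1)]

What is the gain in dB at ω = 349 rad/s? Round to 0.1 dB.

-52.7 dB

At ω = 349 rad/s:
zero (1 + j349·0.001) = 1 + j0.349 → |·| ≈ 1.0592, ∠ ≈ 19.24°
pole (1 + j349·0.02) = 1 + j6.98 → |·| ≈ 7.0513, ∠ ≈ 81.85°
pole (1 + j349·0.0125) = 1 + j4.3625 → |·| ≈ 4.4756, ∠ ≈ 77.09°
pole (1 + j349·0.01) = 1 + j3.49 → |·| ≈ 3.6304, ∠ ≈ 74.01°
|T| = 0.25 · 1.0592 / (7.0513 · 4.4756 · 3.6304) ≈ 0.0023112
Gain = 20 log₁₀(0.0023112) ≈ -52.72 dB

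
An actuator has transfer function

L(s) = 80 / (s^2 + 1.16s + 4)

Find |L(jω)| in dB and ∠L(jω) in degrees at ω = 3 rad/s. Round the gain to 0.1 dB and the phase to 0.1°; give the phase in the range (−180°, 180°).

22.4 dB, -145.2°

At s = jω = j3:
quadratic: (j3)² + 1.16·j3 + 4 = -5 + j3.48 → |·| ≈ 6.0918, ∠ ≈ 145.16°
|L| = 80 / 6.0918 ≈ 13.132
Gain = 20 log₁₀(13.132) ≈ 22.37 dB
∠L = 0.00° − 145.16° = -145.16°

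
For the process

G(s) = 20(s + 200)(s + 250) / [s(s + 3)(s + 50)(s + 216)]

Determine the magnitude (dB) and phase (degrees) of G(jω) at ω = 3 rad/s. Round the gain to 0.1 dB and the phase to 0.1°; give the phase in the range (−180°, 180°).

17.2 dB, -137.7°

At s = jω = j3:
zero (s+200): 200 + j3 → |·| = √(200²+3²) = √40009 ≈ 200.02, ∠ = arctan(3/200) ≈ 0.86°
zero (s+250): 250 + j3 → |·| = √(250²+3²) = √62509 ≈ 250.02, ∠ = arctan(3/250) ≈ 0.69°
pole (s+3): 3 + j3 → |·| = √(3²+3²) = √18 ≈ 4.2426, ∠ = arctan(3/3) ≈ 45.00°
pole (s+50): 50 + j3 → |·| = √(50²+3²) = √2509 ≈ 50.09, ∠ = arctan(3/50) ≈ 3.43°
pole (s+216): 216 + j3 → |·| = √(216²+3²) = √46665 ≈ 216.02, ∠ = arctan(3/216) ≈ 0.80°
pole at origin: |s| = 3, ∠ = 90.00° (in denominator)
|G| = 20 · 50009 / 1.3772e+05 ≈ 7.2624
Gain = 20 log₁₀(7.2624) ≈ 17.22 dB
∠G = 1.55° − 139.23° = -137.68°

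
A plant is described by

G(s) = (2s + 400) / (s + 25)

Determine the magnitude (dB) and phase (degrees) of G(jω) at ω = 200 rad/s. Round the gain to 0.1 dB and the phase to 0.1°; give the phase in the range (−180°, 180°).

Substitute s = j200:
Numerator: 2(j200) + 400 = 400 + j400
Denominator: (j200) + 25 = 25 + j200
|N| = √(400² + 400²) ≈ 565.69, ∠N ≈ 45.00°
|D| = √(25² + 200²) ≈ 201.56, ∠D ≈ 82.87°
|G| = 565.69 / 201.56 ≈ 2.8066
Gain = 20 log₁₀(2.8066) ≈ 8.96 dB
∠G = 45.00° − 82.87° = -37.87°

9.0 dB, -37.9°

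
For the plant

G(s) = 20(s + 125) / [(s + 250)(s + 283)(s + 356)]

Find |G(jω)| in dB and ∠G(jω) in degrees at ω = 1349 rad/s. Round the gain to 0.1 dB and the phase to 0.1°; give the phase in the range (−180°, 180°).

At s = jω = j1349:
zero (s+125): 125 + j1349 → |·| = √(125²+1349²) = √1835426 ≈ 1354.8, ∠ = arctan(1349/125) ≈ 84.71°
pole (s+250): 250 + j1349 → |·| = √(250²+1349²) = √1882301 ≈ 1372, ∠ = arctan(1349/250) ≈ 79.50°
pole (s+283): 283 + j1349 → |·| = √(283²+1349²) = √1899890 ≈ 1378.4, ∠ = arctan(1349/283) ≈ 78.15°
pole (s+356): 356 + j1349 → |·| = √(356²+1349²) = √1946537 ≈ 1395.2, ∠ = arctan(1349/356) ≈ 75.22°
|G| = 20 · 1354.8 / 2.6386e+09 ≈ 1.0269e-05
Gain = 20 log₁₀(1.0269e-05) ≈ -99.77 dB
∠G = 84.71° − 232.87° = -148.16°

-99.8 dB, -148.2°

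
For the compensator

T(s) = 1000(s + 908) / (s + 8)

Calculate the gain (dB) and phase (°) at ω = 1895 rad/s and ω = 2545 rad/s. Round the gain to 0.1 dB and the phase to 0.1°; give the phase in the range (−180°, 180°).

ω = 1895: 60.9 dB, -25.4°; ω = 2545: 60.5 dB, -19.5°

At s = jω = j1895:
zero (s+908): 908 + j1895 → |·| = √(908²+1895²) = √4415489 ≈ 2101.3, ∠ = arctan(1895/908) ≈ 64.40°
pole (s+8): 8 + j1895 → |·| = √(8²+1895²) = √3591089 ≈ 1895, ∠ = arctan(1895/8) ≈ 89.76°
|T| = 1000 · 2101.3 / 1895 ≈ 1108.9
Gain = 20 log₁₀(1108.9) ≈ 60.90 dB
∠T = 64.40° − 89.76° = -25.36°

At s = jω = j2545:
zero (s+908): 908 + j2545 → |·| = √(908²+2545²) = √7301489 ≈ 2702.1, ∠ = arctan(2545/908) ≈ 70.36°
pole (s+8): 8 + j2545 → |·| = √(8²+2545²) = √6477089 ≈ 2545, ∠ = arctan(2545/8) ≈ 89.82°
|T| = 1000 · 2702.1 / 2545 ≈ 1061.7
Gain = 20 log₁₀(1061.7) ≈ 60.52 dB
∠T = 70.36° − 89.82° = -19.46°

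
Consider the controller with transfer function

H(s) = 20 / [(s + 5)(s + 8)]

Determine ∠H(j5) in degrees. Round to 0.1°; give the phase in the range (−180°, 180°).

At s = jω = j5:
pole (s+5): 5 + j5 → |·| = √(5²+5²) = √50 ≈ 7.0711, ∠ = arctan(5/5) ≈ 45.00°
pole (s+8): 8 + j5 → |·| = √(8²+5²) = √89 ≈ 9.434, ∠ = arctan(5/8) ≈ 32.01°
∠H = 0.00° − 77.01° = -77.01°

-77.0°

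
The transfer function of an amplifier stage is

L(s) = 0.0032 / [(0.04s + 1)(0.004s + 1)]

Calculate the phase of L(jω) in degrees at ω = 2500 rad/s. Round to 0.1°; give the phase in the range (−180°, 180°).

At ω = 2500 rad/s:
pole (1 + j2500·0.04) = 1 + j100 → |·| ≈ 100, ∠ ≈ 89.43°
pole (1 + j2500·0.004) = 1 + j10 → |·| ≈ 10.05, ∠ ≈ 84.29°
∠L = (0°) − (89.43° + 84.29°) = -173.72°

-173.7°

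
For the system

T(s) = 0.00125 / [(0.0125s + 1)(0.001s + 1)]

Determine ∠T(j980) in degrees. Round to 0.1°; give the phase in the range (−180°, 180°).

-129.8°

At ω = 980 rad/s:
pole (1 + j980·0.0125) = 1 + j12.25 → |·| ≈ 12.291, ∠ ≈ 85.33°
pole (1 + j980·0.001) = 1 + j0.98 → |·| ≈ 1.4001, ∠ ≈ 44.42°
∠T = (0°) − (85.33° + 44.42°) = -129.75°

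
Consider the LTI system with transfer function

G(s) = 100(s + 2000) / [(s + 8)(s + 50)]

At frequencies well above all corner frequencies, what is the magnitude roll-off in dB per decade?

Each pole contributes −20 dB/decade at high frequency; each zero contributes +20 dB/decade.
Net: 1 zero(s) − 2 pole(s) → -20 dB/decade.

-20 dB/decade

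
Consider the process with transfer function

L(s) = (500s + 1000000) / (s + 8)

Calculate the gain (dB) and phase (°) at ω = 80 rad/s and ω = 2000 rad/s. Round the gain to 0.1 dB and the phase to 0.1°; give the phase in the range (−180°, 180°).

Substitute s = j80:
Numerator: 500(j80) + 1000000 = 1000000 + j40000
Denominator: (j80) + 8 = 8 + j80
|N| = √(1000000² + 40000²) ≈ 1.0008e+06, ∠N ≈ 2.29°
|D| = √(8² + 80²) ≈ 80.399, ∠D ≈ 84.29°
|L| = 1.0008e+06 / 80.399 ≈ 12448
Gain = 20 log₁₀(12448) ≈ 81.90 dB
∠L = 2.29° − 84.29° = -82.00°

Substitute s = j2000:
Numerator: 500(j2000) + 1000000 = 1000000 + j1000000
Denominator: (j2000) + 8 = 8 + j2000
|N| = √(1000000² + 1000000²) ≈ 1.4142e+06, ∠N ≈ 45.00°
|D| = √(8² + 2000²) ≈ 2000, ∠D ≈ 89.77°
|L| = 1.4142e+06 / 2000 ≈ 707.1
Gain = 20 log₁₀(707.1) ≈ 56.99 dB
∠L = 45.00° − 89.77° = -44.77°

ω = 80: 81.9 dB, -82.0°; ω = 2000: 57.0 dB, -44.8°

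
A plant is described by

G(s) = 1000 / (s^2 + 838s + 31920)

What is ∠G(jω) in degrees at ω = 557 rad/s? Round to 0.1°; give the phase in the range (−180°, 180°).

Substitute s = j557:
Numerator: 1000 = 1000 + j0
Denominator: (j557)^2 + 838(j557) + 31920 = -278329 + j466766
|N| = √(1000² + 0²) ≈ 1000, ∠N ≈ 0.00°
|D| = √(278329² + 466766²) ≈ 5.4345e+05, ∠D ≈ 120.81°
∠G = 0.00° − 120.81° = -120.81°

-120.8°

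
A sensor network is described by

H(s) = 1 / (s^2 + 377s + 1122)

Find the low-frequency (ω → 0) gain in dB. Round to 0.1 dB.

H(0) = 1 / 1122 ≈ 0.00089127
20 log₁₀(0.00089127) ≈ -61.00 dB

-61.0 dB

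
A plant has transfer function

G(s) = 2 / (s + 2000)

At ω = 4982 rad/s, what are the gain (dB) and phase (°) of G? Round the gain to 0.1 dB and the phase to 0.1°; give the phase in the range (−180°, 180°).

At s = jω = j4982:
pole (s+2000): 2000 + j4982 → |·| = √(2000²+4982²) = √28820324 ≈ 5368.5, ∠ = arctan(4982/2000) ≈ 68.13°
|G| = 2 / 5368.5 ≈ 0.00037254
Gain = 20 log₁₀(0.00037254) ≈ -68.58 dB
∠G = 0.00° − 68.13° = -68.13°

-68.6 dB, -68.1°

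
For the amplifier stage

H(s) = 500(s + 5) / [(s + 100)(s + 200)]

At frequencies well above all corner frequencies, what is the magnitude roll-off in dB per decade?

Each pole contributes −20 dB/decade at high frequency; each zero contributes +20 dB/decade.
Net: 1 zero(s) − 2 pole(s) → -20 dB/decade.

-20 dB/decade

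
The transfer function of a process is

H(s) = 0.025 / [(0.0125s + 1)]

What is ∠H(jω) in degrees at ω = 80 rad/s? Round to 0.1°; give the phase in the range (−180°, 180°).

At ω = 80 rad/s:
pole (1 + j80·0.0125) = 1 + j1 → |·| ≈ 1.4142, ∠ ≈ 45.00°
∠H = (0°) − (45.00°) = -45.00°

-45.0°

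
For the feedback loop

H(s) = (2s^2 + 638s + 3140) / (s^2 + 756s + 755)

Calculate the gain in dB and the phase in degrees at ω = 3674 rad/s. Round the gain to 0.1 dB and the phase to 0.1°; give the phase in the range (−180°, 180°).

Substitute s = j3674:
Numerator: 2(j3674)^2 + 638(j3674) + 3140 = -26993412 + j2344012
Denominator: (j3674)^2 + 756(j3674) + 755 = -13497521 + j2777544
|N| = √(26993412² + 2344012²) ≈ 2.7095e+07, ∠N ≈ 175.04°
|D| = √(13497521² + 2777544²) ≈ 1.378e+07, ∠D ≈ 168.37°
|H| = 2.7095e+07 / 1.378e+07 ≈ 1.9663
Gain = 20 log₁₀(1.9663) ≈ 5.87 dB
∠H = 175.04° − 168.37° = 6.67°

5.9 dB, 6.7°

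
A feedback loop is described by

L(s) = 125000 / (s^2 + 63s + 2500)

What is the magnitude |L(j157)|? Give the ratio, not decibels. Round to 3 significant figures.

At s = jω = j157:
quadratic: (j157)² + 63·j157 + 2500 = -22149 + j9891 → |·| ≈ 24257, ∠ ≈ 155.94°
|L| = 125000 / 24257 ≈ 5.1532

5.15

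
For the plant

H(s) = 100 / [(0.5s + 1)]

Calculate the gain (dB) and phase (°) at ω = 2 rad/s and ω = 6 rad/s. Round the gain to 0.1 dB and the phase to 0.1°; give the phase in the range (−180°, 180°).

ω = 2: 37.0 dB, -45.0°; ω = 6: 30.0 dB, -71.6°

At ω = 2 rad/s:
pole (1 + j2·0.5) = 1 + j1 → |·| ≈ 1.4142, ∠ ≈ 45.00°
|H| = 100 · 1 / (1.4142) ≈ 70.711
Gain = 20 log₁₀(70.711) ≈ 36.99 dB
∠H = (0°) − (45.00°) = -45.00°

At ω = 6 rad/s:
pole (1 + j6·0.5) = 1 + j3 → |·| ≈ 3.1623, ∠ ≈ 71.57°
|H| = 100 · 1 / (3.1623) ≈ 31.623
Gain = 20 log₁₀(31.623) ≈ 30.00 dB
∠H = (0°) − (71.57°) = -71.57°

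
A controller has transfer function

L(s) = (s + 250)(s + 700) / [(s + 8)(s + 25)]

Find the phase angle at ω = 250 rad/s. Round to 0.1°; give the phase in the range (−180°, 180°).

-107.8°

At s = jω = j250:
zero (s+250): 250 + j250 → |·| = √(250²+250²) = √125000 ≈ 353.55, ∠ = arctan(250/250) ≈ 45.00°
zero (s+700): 700 + j250 → |·| = √(700²+250²) = √552500 ≈ 743.3, ∠ = arctan(250/700) ≈ 19.65°
pole (s+8): 8 + j250 → |·| = √(8²+250²) = √62564 ≈ 250.13, ∠ = arctan(250/8) ≈ 88.17°
pole (s+25): 25 + j250 → |·| = √(25²+250²) = √63125 ≈ 251.25, ∠ = arctan(250/25) ≈ 84.29°
∠L = 64.65° − 172.46° = -107.81°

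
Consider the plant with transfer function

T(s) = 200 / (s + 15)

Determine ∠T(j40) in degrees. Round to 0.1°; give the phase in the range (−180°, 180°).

Substitute s = j40:
Numerator: 200 = 200 + j0
Denominator: (j40) + 15 = 15 + j40
|N| = √(200² + 0²) ≈ 200, ∠N ≈ 0.00°
|D| = √(15² + 40²) ≈ 42.72, ∠D ≈ 69.44°
∠T = 0.00° − 69.44° = -69.44°

-69.4°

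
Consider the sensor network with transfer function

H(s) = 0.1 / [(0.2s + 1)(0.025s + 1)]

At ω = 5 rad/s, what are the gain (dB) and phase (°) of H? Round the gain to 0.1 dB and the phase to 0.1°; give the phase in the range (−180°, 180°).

-23.1 dB, -52.1°

At ω = 5 rad/s:
pole (1 + j5·0.2) = 1 + j1 → |·| ≈ 1.4142, ∠ ≈ 45.00°
pole (1 + j5·0.025) = 1 + j0.125 → |·| ≈ 1.0078, ∠ ≈ 7.13°
|H| = 0.1 · 1 / (1.4142 · 1.0078) ≈ 0.070164
Gain = 20 log₁₀(0.070164) ≈ -23.08 dB
∠H = (0°) − (45.00° + 7.13°) = -52.13°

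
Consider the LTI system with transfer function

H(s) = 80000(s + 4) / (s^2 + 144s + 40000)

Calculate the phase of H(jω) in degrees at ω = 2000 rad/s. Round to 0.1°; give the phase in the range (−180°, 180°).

At s = jω = j2000:
zero (s+4): 4 + j2000 → |·| = √(4²+2000²) = √4000016 ≈ 2000, ∠ = arctan(2000/4) ≈ 89.89°
quadratic: (j2000)² + 144·j2000 + 40000 = -3960000 + j288000 → |·| ≈ 3.9705e+06, ∠ ≈ 175.84°
∠H = 89.89° − 175.84° = -85.95°

-86.0°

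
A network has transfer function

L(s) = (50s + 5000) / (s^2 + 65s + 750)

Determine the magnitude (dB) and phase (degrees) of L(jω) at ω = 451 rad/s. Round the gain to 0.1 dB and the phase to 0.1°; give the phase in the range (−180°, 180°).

Substitute s = j451:
Numerator: 50(j451) + 5000 = 5000 + j22550
Denominator: (j451)^2 + 65(j451) + 750 = -202651 + j29315
|N| = √(5000² + 22550²) ≈ 23098, ∠N ≈ 77.50°
|D| = √(202651² + 29315²) ≈ 2.0476e+05, ∠D ≈ 171.77°
|L| = 23098 / 2.0476e+05 ≈ 0.11281
Gain = 20 log₁₀(0.11281) ≈ -18.95 dB
∠L = 77.50° − 171.77° = -94.27°

-19.0 dB, -94.3°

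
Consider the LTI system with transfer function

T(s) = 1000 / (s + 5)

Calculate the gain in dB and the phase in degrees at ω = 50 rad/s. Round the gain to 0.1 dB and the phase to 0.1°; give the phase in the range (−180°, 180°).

Substitute s = j50:
Numerator: 1000 = 1000 + j0
Denominator: (j50) + 5 = 5 + j50
|N| = √(1000² + 0²) ≈ 1000, ∠N ≈ 0.00°
|D| = √(5² + 50²) ≈ 50.249, ∠D ≈ 84.29°
|T| = 1000 / 50.249 ≈ 19.901
Gain = 20 log₁₀(19.901) ≈ 25.98 dB
∠T = 0.00° − 84.29° = -84.29°

26.0 dB, -84.3°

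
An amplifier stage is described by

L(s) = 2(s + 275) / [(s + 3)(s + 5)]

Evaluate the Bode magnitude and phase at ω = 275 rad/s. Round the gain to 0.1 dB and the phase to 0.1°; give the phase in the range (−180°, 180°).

-39.8 dB, -133.3°

At s = jω = j275:
zero (s+275): 275 + j275 → |·| = √(275²+275²) = √151250 ≈ 388.91, ∠ = arctan(275/275) ≈ 45.00°
pole (s+3): 3 + j275 → |·| = √(3²+275²) = √75634 ≈ 275.02, ∠ = arctan(275/3) ≈ 89.37°
pole (s+5): 5 + j275 → |·| = √(5²+275²) = √75650 ≈ 275.05, ∠ = arctan(275/5) ≈ 88.96°
|L| = 2 · 388.91 / 75644 ≈ 0.010283
Gain = 20 log₁₀(0.010283) ≈ -39.76 dB
∠L = 45.00° − 178.33° = -133.33°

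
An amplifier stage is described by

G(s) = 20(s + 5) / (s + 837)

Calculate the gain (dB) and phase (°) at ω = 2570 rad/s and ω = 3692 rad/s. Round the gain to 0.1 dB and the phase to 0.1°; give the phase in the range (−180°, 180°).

ω = 2570: 25.6 dB, 17.9°; ω = 3692: 25.8 dB, 12.7°

At s = jω = j2570:
zero (s+5): 5 + j2570 → |·| = √(5²+2570²) = √6604925 ≈ 2570, ∠ = arctan(2570/5) ≈ 89.89°
pole (s+837): 837 + j2570 → |·| = √(837²+2570²) = √7305469 ≈ 2702.9, ∠ = arctan(2570/837) ≈ 71.96°
|G| = 20 · 2570 / 2702.9 ≈ 19.017
Gain = 20 log₁₀(19.017) ≈ 25.58 dB
∠G = 89.89° − 71.96° = 17.93°

At s = jω = j3692:
zero (s+5): 5 + j3692 → |·| = √(5²+3692²) = √13630889 ≈ 3692, ∠ = arctan(3692/5) ≈ 89.92°
pole (s+837): 837 + j3692 → |·| = √(837²+3692²) = √14331433 ≈ 3785.7, ∠ = arctan(3692/837) ≈ 77.23°
|G| = 20 · 3692 / 3785.7 ≈ 19.505
Gain = 20 log₁₀(19.505) ≈ 25.80 dB
∠G = 89.92° − 77.23° = 12.69°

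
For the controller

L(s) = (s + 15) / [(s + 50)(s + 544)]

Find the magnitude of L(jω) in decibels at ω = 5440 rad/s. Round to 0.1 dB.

At s = jω = j5440:
zero (s+15): 15 + j5440 → |·| = √(15²+5440²) = √29593825 ≈ 5440, ∠ = arctan(5440/15) ≈ 89.84°
pole (s+50): 50 + j5440 → |·| = √(50²+5440²) = √29596100 ≈ 5440.2, ∠ = arctan(5440/50) ≈ 89.47°
pole (s+544): 544 + j5440 → |·| = √(544²+5440²) = √29889536 ≈ 5467.1, ∠ = arctan(5440/544) ≈ 84.29°
|L| = 1 · 5440 / 2.9742e+07 ≈ 0.00018291
Gain = 20 log₁₀(0.00018291) ≈ -74.76 dB

-74.8 dB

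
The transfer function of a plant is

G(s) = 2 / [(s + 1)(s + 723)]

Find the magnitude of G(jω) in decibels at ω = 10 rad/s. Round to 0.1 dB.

-71.2 dB

At s = jω = j10:
pole (s+1): 1 + j10 → |·| = √(1²+10²) = √101 ≈ 10.05, ∠ = arctan(10/1) ≈ 84.29°
pole (s+723): 723 + j10 → |·| = √(723²+10²) = √522829 ≈ 723.07, ∠ = arctan(10/723) ≈ 0.79°
|G| = 2 / 7266.9 ≈ 0.00027522
Gain = 20 log₁₀(0.00027522) ≈ -71.21 dB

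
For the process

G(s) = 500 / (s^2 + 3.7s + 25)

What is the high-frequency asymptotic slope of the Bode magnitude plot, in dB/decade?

-40 dB/decade

Each pole contributes −20 dB/decade at high frequency; each zero contributes +20 dB/decade.
Net: 0 zero(s) − 2 pole(s) → -40 dB/decade.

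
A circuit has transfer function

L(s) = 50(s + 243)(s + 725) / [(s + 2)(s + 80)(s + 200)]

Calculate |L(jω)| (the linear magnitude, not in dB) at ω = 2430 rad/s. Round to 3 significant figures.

0.0215

At s = jω = j2430:
zero (s+243): 243 + j2430 → |·| = √(243²+2430²) = √5963949 ≈ 2442.1, ∠ = arctan(2430/243) ≈ 84.29°
zero (s+725): 725 + j2430 → |·| = √(725²+2430²) = √6430525 ≈ 2535.8, ∠ = arctan(2430/725) ≈ 73.39°
pole (s+2): 2 + j2430 → |·| = √(2²+2430²) = √5904904 ≈ 2430, ∠ = arctan(2430/2) ≈ 89.95°
pole (s+80): 80 + j2430 → |·| = √(80²+2430²) = √5911300 ≈ 2431.3, ∠ = arctan(2430/80) ≈ 88.11°
pole (s+200): 200 + j2430 → |·| = √(200²+2430²) = √5944900 ≈ 2438.2, ∠ = arctan(2430/200) ≈ 85.29°
|L| = 50 · 6.1927e+06 / 1.4405e+10 ≈ 0.021495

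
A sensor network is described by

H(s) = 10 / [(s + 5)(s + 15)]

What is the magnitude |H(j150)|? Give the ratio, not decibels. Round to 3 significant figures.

At s = jω = j150:
pole (s+5): 5 + j150 → |·| = √(5²+150²) = √22525 ≈ 150.08, ∠ = arctan(150/5) ≈ 88.09°
pole (s+15): 15 + j150 → |·| = √(15²+150²) = √22725 ≈ 150.75, ∠ = arctan(150/15) ≈ 84.29°
|H| = 10 / 22625 ≈ 0.00044199

0.000442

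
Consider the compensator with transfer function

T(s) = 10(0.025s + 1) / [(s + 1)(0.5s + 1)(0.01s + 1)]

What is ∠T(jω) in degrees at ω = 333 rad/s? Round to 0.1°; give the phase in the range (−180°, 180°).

At ω = 333 rad/s:
zero (1 + j333·0.025) = 1 + j8.325 → |·| ≈ 8.3848, ∠ ≈ 83.15°
pole (1 + j333·1) = 1 + j333 → |·| ≈ 333, ∠ ≈ 89.83°
pole (1 + j333·0.5) = 1 + j166.5 → |·| ≈ 166.5, ∠ ≈ 89.66°
pole (1 + j333·0.01) = 1 + j3.33 → |·| ≈ 3.4769, ∠ ≈ 73.28°
∠T = (83.15°) − (89.83° + 89.66° + 73.28°) = -169.62°

-169.6°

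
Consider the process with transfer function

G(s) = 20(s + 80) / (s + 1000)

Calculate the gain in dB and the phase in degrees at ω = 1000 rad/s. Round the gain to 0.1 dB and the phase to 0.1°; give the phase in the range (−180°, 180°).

At s = jω = j1000:
zero (s+80): 80 + j1000 → |·| = √(80²+1000²) = √1006400 ≈ 1003.2, ∠ = arctan(1000/80) ≈ 85.43°
pole (s+1000): 1000 + j1000 → |·| = √(1000²+1000²) = √2000000 ≈ 1414.2, ∠ = arctan(1000/1000) ≈ 45.00°
|G| = 20 · 1003.2 / 1414.2 ≈ 14.188
Gain = 20 log₁₀(14.188) ≈ 23.04 dB
∠G = 85.43° − 45.00° = 40.43°

23.0 dB, 40.4°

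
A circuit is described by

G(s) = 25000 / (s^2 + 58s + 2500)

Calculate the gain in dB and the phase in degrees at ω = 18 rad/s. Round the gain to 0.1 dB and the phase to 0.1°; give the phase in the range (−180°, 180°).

20.3 dB, -25.6°

At s = jω = j18:
quadratic: (j18)² + 58·j18 + 2500 = 2176 + j1044 → |·| ≈ 2413.5, ∠ ≈ 25.63°
|G| = 25000 / 2413.5 ≈ 10.358
Gain = 20 log₁₀(10.358) ≈ 20.31 dB
∠G = 0.00° − 25.63° = -25.63°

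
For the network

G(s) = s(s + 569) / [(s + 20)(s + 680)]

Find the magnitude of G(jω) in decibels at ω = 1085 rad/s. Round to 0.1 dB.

-0.4 dB

At s = jω = j1085:
zero (s+569): 569 + j1085 → |·| = √(569²+1085²) = √1500986 ≈ 1225.1, ∠ = arctan(1085/569) ≈ 62.33°
zero at origin: s = j1085 → |·| = 1085, ∠ = 90.00°
pole (s+20): 20 + j1085 → |·| = √(20²+1085²) = √1177625 ≈ 1085.2, ∠ = arctan(1085/20) ≈ 88.94°
pole (s+680): 680 + j1085 → |·| = √(680²+1085²) = √1639625 ≈ 1280.5, ∠ = arctan(1085/680) ≈ 57.92°
|G| = 1 · 1.3292e+06 / 1.3896e+06 ≈ 0.95653
Gain = 20 log₁₀(0.95653) ≈ -0.39 dB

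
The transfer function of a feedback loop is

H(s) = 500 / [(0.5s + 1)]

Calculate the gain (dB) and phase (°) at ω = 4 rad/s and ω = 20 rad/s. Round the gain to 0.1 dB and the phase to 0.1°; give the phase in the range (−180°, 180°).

At ω = 4 rad/s:
pole (1 + j4·0.5) = 1 + j2 → |·| ≈ 2.2361, ∠ ≈ 63.43°
|H| = 500 · 1 / (2.2361) ≈ 223.6
Gain = 20 log₁₀(223.6) ≈ 46.99 dB
∠H = (0°) − (63.43°) = -63.43°

At ω = 20 rad/s:
pole (1 + j20·0.5) = 1 + j10 → |·| ≈ 10.05, ∠ ≈ 84.29°
|H| = 500 · 1 / (10.05) ≈ 49.751
Gain = 20 log₁₀(49.751) ≈ 33.94 dB
∠H = (0°) − (84.29°) = -84.29°

ω = 4: 47.0 dB, -63.4°; ω = 20: 33.9 dB, -84.3°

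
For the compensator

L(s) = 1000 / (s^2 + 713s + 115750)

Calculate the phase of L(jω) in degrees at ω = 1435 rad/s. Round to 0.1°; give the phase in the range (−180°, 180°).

Substitute s = j1435:
Numerator: 1000 = 1000 + j0
Denominator: (j1435)^2 + 713(j1435) + 115750 = -1943475 + j1023155
|N| = √(1000² + 0²) ≈ 1000, ∠N ≈ 0.00°
|D| = √(1943475² + 1023155²) ≈ 2.1963e+06, ∠D ≈ 152.24°
∠L = 0.00° − 152.24° = -152.24°

-152.2°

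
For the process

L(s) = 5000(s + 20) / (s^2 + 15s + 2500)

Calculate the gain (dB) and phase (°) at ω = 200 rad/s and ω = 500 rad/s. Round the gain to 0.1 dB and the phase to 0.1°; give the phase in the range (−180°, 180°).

At s = jω = j200:
zero (s+20): 20 + j200 → |·| = √(20²+200²) = √40400 ≈ 201, ∠ = arctan(200/20) ≈ 84.29°
quadratic: (j200)² + 15·j200 + 2500 = -37500 + j3000 → |·| ≈ 37620, ∠ ≈ 175.43°
|L| = 5000 · 201 / 37620 ≈ 26.715
Gain = 20 log₁₀(26.715) ≈ 28.54 dB
∠L = 84.29° − 175.43° = -91.14°

At s = jω = j500:
zero (s+20): 20 + j500 → |·| = √(20²+500²) = √250400 ≈ 500.4, ∠ = arctan(500/20) ≈ 87.71°
quadratic: (j500)² + 15·j500 + 2500 = -247500 + j7500 → |·| ≈ 2.4761e+05, ∠ ≈ 178.26°
|L| = 5000 · 500.4 / 2.4761e+05 ≈ 10.105
Gain = 20 log₁₀(10.105) ≈ 20.09 dB
∠L = 87.71° − 178.26° = -90.55°

ω = 200: 28.5 dB, -91.1°; ω = 500: 20.1 dB, -90.6°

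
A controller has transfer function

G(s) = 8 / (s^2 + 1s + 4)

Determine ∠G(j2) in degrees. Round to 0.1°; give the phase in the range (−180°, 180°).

At s = jω = j2:
quadratic: (j2)² + 1·j2 + 4 = 0 + j2 → |·| ≈ 2, ∠ ≈ 90.00°
∠G = 0.00° − 90.00° = -90.00°

-90.0°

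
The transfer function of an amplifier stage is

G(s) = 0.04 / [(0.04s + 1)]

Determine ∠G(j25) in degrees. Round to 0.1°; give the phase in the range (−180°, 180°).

At ω = 25 rad/s:
pole (1 + j25·0.04) = 1 + j1 → |·| ≈ 1.4142, ∠ ≈ 45.00°
∠G = (0°) − (45.00°) = -45.00°

-45.0°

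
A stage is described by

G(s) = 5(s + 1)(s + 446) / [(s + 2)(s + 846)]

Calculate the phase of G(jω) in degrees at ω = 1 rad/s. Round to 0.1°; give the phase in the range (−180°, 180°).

18.5°

At s = jω = j1:
zero (s+1): 1 + j1 → |·| = √(1²+1²) = √2 ≈ 1.4142, ∠ = arctan(1/1) ≈ 45.00°
zero (s+446): 446 + j1 → |·| = √(446²+1²) = √198917 ≈ 446, ∠ = arctan(1/446) ≈ 0.13°
pole (s+2): 2 + j1 → |·| = √(2²+1²) = √5 ≈ 2.2361, ∠ = arctan(1/2) ≈ 26.57°
pole (s+846): 846 + j1 → |·| = √(846²+1²) = √715717 ≈ 846, ∠ = arctan(1/846) ≈ 0.07°
∠G = 45.13° − 26.64° = 18.49°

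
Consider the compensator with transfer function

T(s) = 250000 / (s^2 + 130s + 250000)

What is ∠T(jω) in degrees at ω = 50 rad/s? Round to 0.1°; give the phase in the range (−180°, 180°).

At s = jω = j50:
quadratic: (j50)² + 130·j50 + 250000 = 247500 + j6500 → |·| ≈ 2.4759e+05, ∠ ≈ 1.50°
∠T = 0.00° − 1.50° = -1.50°

-1.5°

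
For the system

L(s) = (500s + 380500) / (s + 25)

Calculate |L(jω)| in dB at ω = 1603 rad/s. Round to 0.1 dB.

54.9 dB

Substitute s = j1603:
Numerator: 500(j1603) + 380500 = 380500 + j801500
Denominator: (j1603) + 25 = 25 + j1603
|N| = √(380500² + 801500²) ≈ 8.8723e+05, ∠N ≈ 64.60°
|D| = √(25² + 1603²) ≈ 1603.2, ∠D ≈ 89.11°
|L| = 8.8723e+05 / 1603.2 ≈ 553.41
Gain = 20 log₁₀(553.41) ≈ 54.86 dB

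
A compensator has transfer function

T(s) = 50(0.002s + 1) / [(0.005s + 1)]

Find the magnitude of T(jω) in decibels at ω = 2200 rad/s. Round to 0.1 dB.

26.2 dB

At ω = 2200 rad/s:
zero (1 + j2200·0.002) = 1 + j4.4 → |·| ≈ 4.5122, ∠ ≈ 77.20°
pole (1 + j2200·0.005) = 1 + j11 → |·| ≈ 11.045, ∠ ≈ 84.81°
|T| = 50 · 4.5122 / (11.045) ≈ 20.426
Gain = 20 log₁₀(20.426) ≈ 26.20 dB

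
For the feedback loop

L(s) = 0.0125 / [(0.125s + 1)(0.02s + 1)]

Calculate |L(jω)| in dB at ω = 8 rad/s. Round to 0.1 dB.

At ω = 8 rad/s:
pole (1 + j8·0.125) = 1 + j1 → |·| ≈ 1.4142, ∠ ≈ 45.00°
pole (1 + j8·0.02) = 1 + j0.16 → |·| ≈ 1.0127, ∠ ≈ 9.09°
|L| = 0.0125 · 1 / (1.4142 · 1.0127) ≈ 0.0087281
Gain = 20 log₁₀(0.0087281) ≈ -41.18 dB

-41.2 dB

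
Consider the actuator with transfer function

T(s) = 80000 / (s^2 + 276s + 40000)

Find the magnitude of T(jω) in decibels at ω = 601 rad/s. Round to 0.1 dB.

-13.1 dB

At s = jω = j601:
quadratic: (j601)² + 276·j601 + 40000 = -321201 + j165876 → |·| ≈ 3.615e+05, ∠ ≈ 152.69°
|T| = 80000 / 3.615e+05 ≈ 0.2213
Gain = 20 log₁₀(0.2213) ≈ -13.10 dB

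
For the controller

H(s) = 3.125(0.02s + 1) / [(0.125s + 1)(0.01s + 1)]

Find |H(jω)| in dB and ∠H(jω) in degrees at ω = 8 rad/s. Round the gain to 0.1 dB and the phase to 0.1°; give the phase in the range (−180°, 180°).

At ω = 8 rad/s:
zero (1 + j8·0.02) = 1 + j0.16 → |·| ≈ 1.0127, ∠ ≈ 9.09°
pole (1 + j8·0.125) = 1 + j1 → |·| ≈ 1.4142, ∠ ≈ 45.00°
pole (1 + j8·0.01) = 1 + j0.08 → |·| ≈ 1.0032, ∠ ≈ 4.57°
|H| = 3.125 · 1.0127 / (1.4142 · 1.0032) ≈ 2.2307
Gain = 20 log₁₀(2.2307) ≈ 6.97 dB
∠H = (9.09°) − (45.00° + 4.57°) = -40.48°

7.0 dB, -40.5°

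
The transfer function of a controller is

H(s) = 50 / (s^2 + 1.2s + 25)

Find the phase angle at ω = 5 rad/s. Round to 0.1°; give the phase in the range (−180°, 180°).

At s = jω = j5:
quadratic: (j5)² + 1.2·j5 + 25 = 0 + j6 → |·| ≈ 6, ∠ ≈ 90.00°
∠H = 0.00° − 90.00° = -90.00°

-90.0°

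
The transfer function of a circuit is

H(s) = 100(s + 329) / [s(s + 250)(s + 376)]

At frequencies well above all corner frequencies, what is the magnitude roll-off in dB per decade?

-40 dB/decade

Each pole contributes −20 dB/decade at high frequency; each zero contributes +20 dB/decade.
Net: 1 zero(s) − 3 pole(s) → -40 dB/decade.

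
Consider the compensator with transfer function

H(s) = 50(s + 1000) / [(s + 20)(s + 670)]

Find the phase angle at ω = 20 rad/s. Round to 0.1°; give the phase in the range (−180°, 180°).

At s = jω = j20:
zero (s+1000): 1000 + j20 → |·| = √(1000²+20²) = √1000400 ≈ 1000.2, ∠ = arctan(20/1000) ≈ 1.15°
pole (s+20): 20 + j20 → |·| = √(20²+20²) = √800 ≈ 28.284, ∠ = arctan(20/20) ≈ 45.00°
pole (s+670): 670 + j20 → |·| = √(670²+20²) = √449300 ≈ 670.3, ∠ = arctan(20/670) ≈ 1.71°
∠H = 1.15° − 46.71° = -45.56°

-45.6°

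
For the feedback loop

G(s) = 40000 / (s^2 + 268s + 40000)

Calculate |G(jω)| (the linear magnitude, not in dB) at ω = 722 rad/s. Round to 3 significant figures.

0.0771

At s = jω = j722:
quadratic: (j722)² + 268·j722 + 40000 = -481284 + j193496 → |·| ≈ 5.1872e+05, ∠ ≈ 158.10°
|G| = 40000 / 5.1872e+05 ≈ 0.077113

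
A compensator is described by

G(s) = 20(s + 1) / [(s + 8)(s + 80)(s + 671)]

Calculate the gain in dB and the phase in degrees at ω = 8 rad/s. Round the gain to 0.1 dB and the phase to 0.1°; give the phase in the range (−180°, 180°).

-71.6 dB, 31.5°

At s = jω = j8:
zero (s+1): 1 + j8 → |·| = √(1²+8²) = √65 ≈ 8.0623, ∠ = arctan(8/1) ≈ 82.87°
pole (s+8): 8 + j8 → |·| = √(8²+8²) = √128 ≈ 11.314, ∠ = arctan(8/8) ≈ 45.00°
pole (s+80): 80 + j8 → |·| = √(80²+8²) = √6464 ≈ 80.399, ∠ = arctan(8/80) ≈ 5.71°
pole (s+671): 671 + j8 → |·| = √(671²+8²) = √450305 ≈ 671.05, ∠ = arctan(8/671) ≈ 0.68°
|G| = 20 · 8.0623 / 6.1041e+05 ≈ 0.00026416
Gain = 20 log₁₀(0.00026416) ≈ -71.56 dB
∠G = 82.87° − 51.39° = 31.48°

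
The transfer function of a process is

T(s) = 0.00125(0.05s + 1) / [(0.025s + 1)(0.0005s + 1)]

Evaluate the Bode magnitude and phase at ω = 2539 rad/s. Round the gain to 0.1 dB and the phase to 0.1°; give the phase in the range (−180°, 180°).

-56.2 dB, -51.3°

At ω = 2539 rad/s:
zero (1 + j2539·0.05) = 1 + j126.95 → |·| ≈ 126.95, ∠ ≈ 89.55°
pole (1 + j2539·0.025) = 1 + j63.475 → |·| ≈ 63.483, ∠ ≈ 89.10°
pole (1 + j2539·0.0005) = 1 + j1.2695 → |·| ≈ 1.6161, ∠ ≈ 51.77°
|T| = 0.00125 · 126.95 / (63.483 · 1.6161) ≈ 0.0015467
Gain = 20 log₁₀(0.0015467) ≈ -56.21 dB
∠T = (89.55°) − (89.10° + 51.77°) = -51.32°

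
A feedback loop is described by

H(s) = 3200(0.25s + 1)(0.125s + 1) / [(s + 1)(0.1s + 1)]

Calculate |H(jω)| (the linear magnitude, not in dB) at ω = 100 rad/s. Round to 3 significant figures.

At ω = 100 rad/s:
zero (1 + j100·0.25) = 1 + j25 → |·| ≈ 25.02, ∠ ≈ 87.71°
zero (1 + j100·0.125) = 1 + j12.5 → |·| ≈ 12.54, ∠ ≈ 85.43°
pole (1 + j100·1) = 1 + j100 → |·| ≈ 100, ∠ ≈ 89.43°
pole (1 + j100·0.1) = 1 + j10 → |·| ≈ 10.05, ∠ ≈ 84.29°
|H| = 3200 · 25.02 · 12.54 / (100 · 10.05) ≈ 999.01

999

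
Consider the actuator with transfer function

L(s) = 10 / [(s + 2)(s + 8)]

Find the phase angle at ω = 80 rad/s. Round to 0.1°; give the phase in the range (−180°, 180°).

-172.9°

At s = jω = j80:
pole (s+2): 2 + j80 → |·| = √(2²+80²) = √6404 ≈ 80.025, ∠ = arctan(80/2) ≈ 88.57°
pole (s+8): 8 + j80 → |·| = √(8²+80²) = √6464 ≈ 80.399, ∠ = arctan(80/8) ≈ 84.29°
∠L = 0.00° − 172.86° = -172.86°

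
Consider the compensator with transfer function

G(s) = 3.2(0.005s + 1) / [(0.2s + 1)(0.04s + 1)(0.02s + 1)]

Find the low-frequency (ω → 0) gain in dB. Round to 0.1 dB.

10.1 dB

G(0) = 3.2 · 1 / 1 = 3.2
20 log₁₀(3.2) ≈ 10.10 dB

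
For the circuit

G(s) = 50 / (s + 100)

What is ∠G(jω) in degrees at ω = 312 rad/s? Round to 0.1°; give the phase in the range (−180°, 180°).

-72.2°

At s = jω = j312:
pole (s+100): 100 + j312 → |·| = √(100²+312²) = √107344 ≈ 327.63, ∠ = arctan(312/100) ≈ 72.23°
∠G = 0.00° − 72.23° = -72.23°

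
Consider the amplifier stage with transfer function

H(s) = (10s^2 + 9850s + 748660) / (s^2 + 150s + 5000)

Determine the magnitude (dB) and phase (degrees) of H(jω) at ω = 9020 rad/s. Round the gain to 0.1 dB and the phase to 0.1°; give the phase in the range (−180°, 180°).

20.0 dB, -5.3°

Substitute s = j9020:
Numerator: 10(j9020)^2 + 9850(j9020) + 748660 = -812855340 + j88847000
Denominator: (j9020)^2 + 150(j9020) + 5000 = -81355400 + j1353000
|N| = √(812855340² + 88847000²) ≈ 8.177e+08, ∠N ≈ 173.76°
|D| = √(81355400² + 1353000²) ≈ 8.1367e+07, ∠D ≈ 179.05°
|H| = 8.177e+08 / 8.1367e+07 ≈ 10.05
Gain = 20 log₁₀(10.05) ≈ 20.04 dB
∠H = 173.76° − 179.05° = -5.29°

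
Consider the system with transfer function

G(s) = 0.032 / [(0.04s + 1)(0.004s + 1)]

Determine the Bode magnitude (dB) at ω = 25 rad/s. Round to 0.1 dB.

-33.0 dB

At ω = 25 rad/s:
pole (1 + j25·0.04) = 1 + j1 → |·| ≈ 1.4142, ∠ ≈ 45.00°
pole (1 + j25·0.004) = 1 + j0.1 → |·| ≈ 1.005, ∠ ≈ 5.71°
|G| = 0.032 · 1 / (1.4142 · 1.005) ≈ 0.022515
Gain = 20 log₁₀(0.022515) ≈ -32.95 dB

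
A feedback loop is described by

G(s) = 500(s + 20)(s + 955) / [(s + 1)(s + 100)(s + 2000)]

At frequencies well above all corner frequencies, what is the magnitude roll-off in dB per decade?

-20 dB/decade

Each pole contributes −20 dB/decade at high frequency; each zero contributes +20 dB/decade.
Net: 2 zero(s) − 3 pole(s) → -20 dB/decade.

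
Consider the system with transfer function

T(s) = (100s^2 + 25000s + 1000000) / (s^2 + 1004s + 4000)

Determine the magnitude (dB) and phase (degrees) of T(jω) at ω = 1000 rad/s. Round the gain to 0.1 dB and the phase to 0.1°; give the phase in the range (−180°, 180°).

37.2 dB, 31.1°

Substitute s = j1000:
Numerator: 100(j1000)^2 + 25000(j1000) + 1000000 = -99000000 + j25000000
Denominator: (j1000)^2 + 1004(j1000) + 4000 = -996000 + j1004000
|N| = √(99000000² + 25000000²) ≈ 1.0211e+08, ∠N ≈ 165.83°
|D| = √(996000² + 1004000²) ≈ 1.4142e+06, ∠D ≈ 134.77°
|T| = 1.0211e+08 / 1.4142e+06 ≈ 72.203
Gain = 20 log₁₀(72.203) ≈ 37.17 dB
∠T = 165.83° − 134.77° = 31.06°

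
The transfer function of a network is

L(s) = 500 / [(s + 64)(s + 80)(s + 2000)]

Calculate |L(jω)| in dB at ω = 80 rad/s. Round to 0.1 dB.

At s = jω = j80:
pole (s+64): 64 + j80 → |·| = √(64²+80²) = √10496 ≈ 102.45, ∠ = arctan(80/64) ≈ 51.34°
pole (s+80): 80 + j80 → |·| = √(80²+80²) = √12800 ≈ 113.14, ∠ = arctan(80/80) ≈ 45.00°
pole (s+2000): 2000 + j80 → |·| = √(2000²+80²) = √4006400 ≈ 2001.6, ∠ = arctan(80/2000) ≈ 2.29°
|L| = 500 / 2.3201e+07 ≈ 2.1551e-05
Gain = 20 log₁₀(2.1551e-05) ≈ -93.33 dB

-93.3 dB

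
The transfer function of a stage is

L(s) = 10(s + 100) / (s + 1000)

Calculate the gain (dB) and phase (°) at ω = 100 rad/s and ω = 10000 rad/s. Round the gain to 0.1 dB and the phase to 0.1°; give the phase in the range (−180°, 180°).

ω = 100: 3.0 dB, 39.3°; ω = 10000: 20.0 dB, 5.1°

At s = jω = j100:
zero (s+100): 100 + j100 → |·| = √(100²+100²) = √20000 ≈ 141.42, ∠ = arctan(100/100) ≈ 45.00°
pole (s+1000): 1000 + j100 → |·| = √(1000²+100²) = √1010000 ≈ 1005, ∠ = arctan(100/1000) ≈ 5.71°
|L| = 10 · 141.42 / 1005 ≈ 1.4072
Gain = 20 log₁₀(1.4072) ≈ 2.97 dB
∠L = 45.00° − 5.71° = 39.29°

At s = jω = j10000:
zero (s+100): 100 + j10000 → |·| = √(100²+10000²) = √100010000 ≈ 10000, ∠ = arctan(10000/100) ≈ 89.43°
pole (s+1000): 1000 + j10000 → |·| = √(1000²+10000²) = √101000000 ≈ 10050, ∠ = arctan(10000/1000) ≈ 84.29°
|L| = 10 · 10000 / 10050 ≈ 9.9502
Gain = 20 log₁₀(9.9502) ≈ 19.96 dB
∠L = 89.43° − 84.29° = 5.14°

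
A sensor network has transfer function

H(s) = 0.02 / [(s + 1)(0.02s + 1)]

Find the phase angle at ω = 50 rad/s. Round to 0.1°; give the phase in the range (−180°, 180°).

At ω = 50 rad/s:
pole (1 + j50·1) = 1 + j50 → |·| ≈ 50.01, ∠ ≈ 88.85°
pole (1 + j50·0.02) = 1 + j1 → |·| ≈ 1.4142, ∠ ≈ 45.00°
∠H = (0°) − (88.85° + 45.00°) = -133.85°

-133.9°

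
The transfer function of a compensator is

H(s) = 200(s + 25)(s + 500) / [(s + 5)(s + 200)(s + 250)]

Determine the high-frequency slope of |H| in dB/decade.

Each pole contributes −20 dB/decade at high frequency; each zero contributes +20 dB/decade.
Net: 2 zero(s) − 3 pole(s) → -20 dB/decade.

-20 dB/decade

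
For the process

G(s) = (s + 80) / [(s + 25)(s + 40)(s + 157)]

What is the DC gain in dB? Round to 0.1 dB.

G(0) = 1·80 / (25·40·157) ≈ 0.00050955
20 log₁₀(0.00050955) ≈ -65.86 dB

-65.9 dB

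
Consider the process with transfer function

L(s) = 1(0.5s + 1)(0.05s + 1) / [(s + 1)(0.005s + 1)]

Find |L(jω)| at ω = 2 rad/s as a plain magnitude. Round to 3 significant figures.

At ω = 2 rad/s:
zero (1 + j2·0.5) = 1 + j1 → |·| ≈ 1.4142, ∠ ≈ 45.00°
zero (1 + j2·0.05) = 1 + j0.1 → |·| ≈ 1.005, ∠ ≈ 5.71°
pole (1 + j2·1) = 1 + j2 → |·| ≈ 2.2361, ∠ ≈ 63.43°
pole (1 + j2·0.005) = 1 + j0.01 → |·| ≈ 1, ∠ ≈ 0.57°
|L| = 1 · 1.4142 · 1.005 / (2.2361 · 1) ≈ 0.6356

0.636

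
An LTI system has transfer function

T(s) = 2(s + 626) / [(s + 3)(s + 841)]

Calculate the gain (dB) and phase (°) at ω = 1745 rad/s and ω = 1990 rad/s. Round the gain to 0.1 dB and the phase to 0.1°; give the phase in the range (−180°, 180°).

ω = 1745: -59.2 dB, -83.9°; ω = 1990: -60.3 dB, -84.5°

At s = jω = j1745:
zero (s+626): 626 + j1745 → |·| = √(626²+1745²) = √3436901 ≈ 1853.9, ∠ = arctan(1745/626) ≈ 70.27°
pole (s+3): 3 + j1745 → |·| = √(3²+1745²) = √3045034 ≈ 1745, ∠ = arctan(1745/3) ≈ 89.90°
pole (s+841): 841 + j1745 → |·| = √(841²+1745²) = √3752306 ≈ 1937.1, ∠ = arctan(1745/841) ≈ 64.27°
|T| = 2 · 1853.9 / 3.3802e+06 ≈ 0.0010969
Gain = 20 log₁₀(0.0010969) ≈ -59.20 dB
∠T = 70.27° − 154.17° = -83.90°

At s = jω = j1990:
zero (s+626): 626 + j1990 → |·| = √(626²+1990²) = √4351976 ≈ 2086.1, ∠ = arctan(1990/626) ≈ 72.54°
pole (s+3): 3 + j1990 → |·| = √(3²+1990²) = √3960109 ≈ 1990, ∠ = arctan(1990/3) ≈ 89.91°
pole (s+841): 841 + j1990 → |·| = √(841²+1990²) = √4667381 ≈ 2160.4, ∠ = arctan(1990/841) ≈ 67.09°
|T| = 2 · 2086.1 / 4.2992e+06 ≈ 0.00097046
Gain = 20 log₁₀(0.00097046) ≈ -60.26 dB
∠T = 72.54° − 157.00° = -84.46°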